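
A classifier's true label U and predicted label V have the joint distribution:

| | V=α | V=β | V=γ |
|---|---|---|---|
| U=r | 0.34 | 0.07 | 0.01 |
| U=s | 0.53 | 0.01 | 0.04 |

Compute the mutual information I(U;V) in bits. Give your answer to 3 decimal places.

Marginals: p(U) = (0.4200, 0.5800), p(V) = (0.8700, 0.0800, 0.0500).
I(U;V) = H(U) + H(V) − H(U,V).
H(U) = 0.9815, H(V) = 0.6824, H(U,V) = 1.6018.
I(U;V) = 0.9815 + 0.6824 − 1.6018 = 0.062 bits.

0.062 bits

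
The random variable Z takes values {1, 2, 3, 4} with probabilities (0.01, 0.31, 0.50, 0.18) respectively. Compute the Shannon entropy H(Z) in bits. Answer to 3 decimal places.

H(Z) = −Σ p·log₂ p.
  −(0.01)·log₂(0.01) = 0.0664
  −(0.31)·log₂(0.31) = 0.5238
  −(0.50)·log₂(0.50) = 0.5000
  −(0.18)·log₂(0.18) = 0.4453
Sum: 0.0664 + 0.5238 + 0.5000 + 0.4453 = 1.536 bits.

1.536 bits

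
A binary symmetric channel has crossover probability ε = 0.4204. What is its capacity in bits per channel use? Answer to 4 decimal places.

Binary symmetric channel: C = 1 − h₂(ε) where h₂ is the binary entropy function.
h₂(0.4204) = −0.4204·log₂0.4204 − 0.5796·log₂0.5796 = 0.9816.
C = 1 − 0.9816 = 0.0184 bits per channel use.

0.0184 bits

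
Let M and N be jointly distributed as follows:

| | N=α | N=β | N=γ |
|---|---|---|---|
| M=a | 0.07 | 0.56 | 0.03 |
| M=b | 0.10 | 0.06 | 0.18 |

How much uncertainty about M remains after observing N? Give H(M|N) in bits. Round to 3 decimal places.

Marginals: p(M) = (0.6600, 0.3400), p(N) = (0.1700, 0.6200, 0.2100).
H(M|N) = Σ p(N) · H(M|N=·).
  N=α: p=0.1700, H(M|N=α) = 0.9774
  N=β: p=0.6200, H(M|N=β) = 0.4587
  N=γ: p=0.2100, H(M|N=γ) = 0.5917
Weighted sum = 0.575 bits.

0.575 bits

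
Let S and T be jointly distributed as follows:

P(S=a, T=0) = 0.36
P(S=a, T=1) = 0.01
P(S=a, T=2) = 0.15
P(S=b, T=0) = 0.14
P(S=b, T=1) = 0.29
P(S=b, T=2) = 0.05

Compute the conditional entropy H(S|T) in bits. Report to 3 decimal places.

0.653 bits

Chain rule: H(S|T) = H(S,T) − H(T).
Marginals: p(S) = (0.5200, 0.4800), p(T) = (0.5000, 0.3000, 0.2000).
H(S,T) = 2.1387 bits; H(T) = 1.4855 bits.
H(S|T) = 2.1387 − 1.4855 = 0.653 bits.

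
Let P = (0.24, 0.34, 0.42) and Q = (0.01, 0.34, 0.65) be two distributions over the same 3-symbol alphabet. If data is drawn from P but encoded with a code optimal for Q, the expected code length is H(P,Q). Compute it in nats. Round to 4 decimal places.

H(P,Q) = −Σ p·ln q.
  −0.24·ln(0.01) = 1.10524
  −0.34·ln(0.34) = 0.36680
  −0.42·ln(0.65) = 0.18093
H(P,Q) = 1.6530 nats.

1.6530 nats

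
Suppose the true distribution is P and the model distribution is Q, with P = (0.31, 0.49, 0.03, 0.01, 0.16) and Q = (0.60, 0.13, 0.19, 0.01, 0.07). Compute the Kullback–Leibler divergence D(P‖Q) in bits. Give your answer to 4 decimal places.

D(P‖Q) = Σ p·log₂(p/q).
  0.31·log₂(0.31/0.60) = -0.29534
  0.49·log₂(0.49/0.13) = 0.93799
  0.03·log₂(0.03/0.19) = -0.07989
  0.01·log₂(0.01/0.01) = 0.00000
  0.16·log₂(0.16/0.07) = 0.19082
D(P‖Q) = 0.7536 bits.

0.7536 bits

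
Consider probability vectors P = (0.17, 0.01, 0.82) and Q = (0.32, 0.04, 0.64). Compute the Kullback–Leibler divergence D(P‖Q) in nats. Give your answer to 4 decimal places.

0.0818 nats

D(P‖Q) = Σ p·ln(p/q).
  0.17·ln(0.17/0.32) = -0.10753
  0.01·ln(0.01/0.04) = -0.01386
  0.82·ln(0.82/0.64) = 0.20323
D(P‖Q) = 0.0818 nats.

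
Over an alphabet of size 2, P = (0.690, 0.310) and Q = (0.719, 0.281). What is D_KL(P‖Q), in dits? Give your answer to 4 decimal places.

D(P‖Q) = Σ p·log₁₀(p/q).
  0.690·log₁₀(0.690/0.719) = -0.01234
  0.310·log₁₀(0.310/0.281) = 0.01322
D(P‖Q) = 0.0009 dits.

0.0009 dits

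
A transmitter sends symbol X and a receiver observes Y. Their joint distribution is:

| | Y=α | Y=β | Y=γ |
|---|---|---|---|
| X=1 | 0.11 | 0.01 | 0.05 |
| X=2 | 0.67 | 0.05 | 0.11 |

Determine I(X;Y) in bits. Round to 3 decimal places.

Marginals: p(X) = (0.1700, 0.8300), p(Y) = (0.7800, 0.0600, 0.1600).
I(X;Y) = Σ p(x,y)·log₂[p(x,y)/(p(x)p(y))].
  (1,α): 0.11·log₂(0.8296) = -0.0297
  (1,β): 0.01·log₂(0.9804) = -0.0003
  (1,γ): 0.05·log₂(1.8382) = 0.0439
  (2,α): 0.67·log₂(1.0349) = 0.0332
  (2,β): 0.05·log₂(1.0040) = 0.0003
  (2,γ): 0.11·log₂(0.8283) = -0.0299
Sum = 0.018 bits.

0.018 bits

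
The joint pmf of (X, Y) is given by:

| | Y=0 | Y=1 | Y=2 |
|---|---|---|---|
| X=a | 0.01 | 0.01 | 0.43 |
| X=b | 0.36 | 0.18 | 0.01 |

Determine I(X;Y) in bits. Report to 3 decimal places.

Marginals: p(X) = (0.4500, 0.5500), p(Y) = (0.3700, 0.1900, 0.4400).
I(X;Y) = Σ p(x,y)·log₂[p(x,y)/(p(x)p(y))].
  (a,0): 0.01·log₂(0.0601) = -0.0406
  (a,1): 0.01·log₂(0.1170) = -0.0310
  (a,2): 0.43·log₂(2.1717) = 0.4811
  (b,0): 0.36·log₂(1.7690) = 0.2963
  (b,1): 0.18·log₂(1.7225) = 0.1412
  (b,2): 0.01·log₂(0.0413) = -0.0460
Sum = 0.801 bits.

0.801 bits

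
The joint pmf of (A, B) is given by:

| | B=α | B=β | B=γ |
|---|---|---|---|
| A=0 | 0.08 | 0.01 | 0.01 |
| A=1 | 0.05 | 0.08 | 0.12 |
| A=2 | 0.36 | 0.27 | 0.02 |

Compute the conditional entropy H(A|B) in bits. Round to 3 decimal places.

Chain rule: H(A|B) = H(A,B) − H(B).
Marginals: p(A) = (0.1000, 0.2500, 0.6500), p(B) = (0.4900, 0.3600, 0.1500).
H(A,B) = 2.4526 bits; H(B) = 1.4454 bits.
H(A|B) = 2.4526 − 1.4454 = 1.007 bits.

1.007 bits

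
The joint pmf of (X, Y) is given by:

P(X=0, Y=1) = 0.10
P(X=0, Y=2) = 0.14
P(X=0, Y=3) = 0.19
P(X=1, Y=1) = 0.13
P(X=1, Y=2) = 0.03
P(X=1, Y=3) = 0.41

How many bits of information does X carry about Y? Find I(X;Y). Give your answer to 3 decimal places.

Marginals: p(X) = (0.4300, 0.5700), p(Y) = (0.2300, 0.1700, 0.6000).
I(X;Y) = H(X) + H(Y) − H(X,Y).
H(X) = 0.9858, H(Y) = 1.3644, H(X,Y) = 2.2463.
I(X;Y) = 0.9858 + 1.3644 − 2.2463 = 0.104 bits.

0.104 bits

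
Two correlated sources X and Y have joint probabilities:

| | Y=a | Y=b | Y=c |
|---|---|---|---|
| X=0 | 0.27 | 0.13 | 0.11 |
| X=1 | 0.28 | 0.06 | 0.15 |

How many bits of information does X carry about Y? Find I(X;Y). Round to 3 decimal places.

Marginals: p(X) = (0.5100, 0.4900), p(Y) = (0.5500, 0.1900, 0.2600).
I(X;Y) = Σ p(x,y)·log₂[p(x,y)/(p(x)p(y))].
  (0,a): 0.27·log₂(0.9626) = -0.0149
  (0,b): 0.13·log₂(1.3416) = 0.0551
  (0,c): 0.11·log₂(0.8296) = -0.0297
  (1,a): 0.28·log₂(1.0390) = 0.0154
  (1,b): 0.06·log₂(0.6445) = -0.0380
  (1,c): 0.15·log₂(1.1774) = 0.0353
Sum = 0.023 bits.

0.023 bits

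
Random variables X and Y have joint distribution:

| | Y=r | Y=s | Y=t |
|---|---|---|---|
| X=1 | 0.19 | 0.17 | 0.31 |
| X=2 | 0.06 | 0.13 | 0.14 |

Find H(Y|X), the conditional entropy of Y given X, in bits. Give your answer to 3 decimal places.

1.522 bits

Marginals: p(X) = (0.6700, 0.3300), p(Y) = (0.2500, 0.3000, 0.4500).
H(Y|X) = Σ p(X) · H(Y|X=·).
  X=1: p=0.6700, H(Y|X=1) = 1.5321
  X=2: p=0.3300, H(Y|X=2) = 1.5014
Weighted sum = 1.522 bits.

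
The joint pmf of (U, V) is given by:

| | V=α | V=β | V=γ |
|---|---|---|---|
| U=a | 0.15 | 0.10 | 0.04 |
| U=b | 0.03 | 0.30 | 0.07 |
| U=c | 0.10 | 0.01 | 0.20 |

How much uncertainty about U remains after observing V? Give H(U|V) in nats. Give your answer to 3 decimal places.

0.809 nats

Chain rule: H(U|V) = H(U,V) − H(V).
Marginals: p(U) = (0.2900, 0.4000, 0.3100), p(V) = (0.2800, 0.4100, 0.3100).
H(U,V) = 1.8943 nats; H(V) = 1.0851 nats.
H(U|V) = 1.8943 − 1.0851 = 0.809 nats.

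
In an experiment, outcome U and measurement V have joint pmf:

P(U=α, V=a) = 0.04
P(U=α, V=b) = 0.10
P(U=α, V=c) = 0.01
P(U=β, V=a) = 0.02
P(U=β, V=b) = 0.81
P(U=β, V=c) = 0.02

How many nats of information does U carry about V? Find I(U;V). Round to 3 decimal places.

0.050 nats

Marginals: p(U) = (0.1500, 0.8500), p(V) = (0.0600, 0.9100, 0.0300).
I(U;V) = H(U) + H(V) − H(U,V).
H(U) = 0.4227, H(V) = 0.3598, H(U,V) = 0.7322.
I(U;V) = 0.4227 + 0.3598 − 0.7322 = 0.050 nats.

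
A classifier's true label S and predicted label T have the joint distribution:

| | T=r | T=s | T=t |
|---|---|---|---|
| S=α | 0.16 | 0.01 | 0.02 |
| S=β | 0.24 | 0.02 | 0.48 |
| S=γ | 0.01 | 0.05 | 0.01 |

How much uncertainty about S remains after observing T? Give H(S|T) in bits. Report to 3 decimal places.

Marginals: p(S) = (0.1900, 0.7400, 0.0700), p(T) = (0.4100, 0.0800, 0.5100).
H(S|T) = Σ p(T) · H(S|T=·).
  T=r: p=0.4100, H(S|T=r) = 1.1127
  T=s: p=0.0800, H(S|T=s) = 1.2988
  T=t: p=0.5100, H(S|T=t) = 0.3768
Weighted sum = 0.752 bits.

0.752 bits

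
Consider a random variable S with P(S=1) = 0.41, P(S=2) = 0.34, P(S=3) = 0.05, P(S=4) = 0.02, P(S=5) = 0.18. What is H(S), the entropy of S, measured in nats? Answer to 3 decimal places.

H(S) = −Σ p·ln p.
  −(0.41)·ln(0.41) = 0.3656
  −(0.34)·ln(0.34) = 0.3668
  −(0.05)·ln(0.05) = 0.1498
  −(0.02)·ln(0.02) = 0.0782
  −(0.18)·ln(0.18) = 0.3087
Sum: 0.3656 + 0.3668 + 0.1498 + 0.0782 + 0.3087 = 1.269 nats.

1.269 nats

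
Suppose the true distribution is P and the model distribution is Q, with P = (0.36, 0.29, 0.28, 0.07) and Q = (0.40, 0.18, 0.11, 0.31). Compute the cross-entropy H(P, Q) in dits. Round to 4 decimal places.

0.6632 dits

H(P,Q) = −Σ p·log₁₀ q.
  −0.36·log₁₀(0.40) = 0.14326
  −0.29·log₁₀(0.18) = 0.21597
  −0.28·log₁₀(0.11) = 0.26841
  −0.07·log₁₀(0.31) = 0.03560
H(P,Q) = 0.6632 dits.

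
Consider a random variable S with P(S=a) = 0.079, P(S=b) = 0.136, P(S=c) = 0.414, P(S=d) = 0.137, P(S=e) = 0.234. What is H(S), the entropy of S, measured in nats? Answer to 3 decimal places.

1.449 nats

H(S) = −Σ p·ln p.
  −(0.079)·ln(0.079) = 0.2005
  −(0.136)·ln(0.136) = 0.2713
  −(0.414)·ln(0.414) = 0.3651
  −(0.137)·ln(0.137) = 0.2723
  −(0.234)·ln(0.234) = 0.3399
Sum: 0.2005 + 0.2713 + 0.3651 + 0.2723 + 0.3399 = 1.449 nats.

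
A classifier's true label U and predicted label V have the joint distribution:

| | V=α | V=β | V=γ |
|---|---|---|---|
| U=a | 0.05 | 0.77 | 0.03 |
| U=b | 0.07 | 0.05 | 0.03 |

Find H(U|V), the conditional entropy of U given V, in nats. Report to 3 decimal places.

0.311 nats

Marginals: p(U) = (0.8500, 0.1500), p(V) = (0.1200, 0.8200, 0.0600).
H(U|V) = Σ p(V) · H(U|V=·).
  V=α: p=0.1200, H(U|V=α) = 0.6792
  V=β: p=0.8200, H(U|V=β) = 0.2296
  V=γ: p=0.0600, H(U|V=γ) = 0.6931
Weighted sum = 0.311 nats.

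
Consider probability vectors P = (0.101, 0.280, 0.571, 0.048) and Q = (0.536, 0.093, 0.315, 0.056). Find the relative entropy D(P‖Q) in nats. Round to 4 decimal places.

D(P‖Q) = Σ p·ln(p/q).
  0.101·ln(0.101/0.536) = -0.16857
  0.280·ln(0.280/0.093) = 0.30861
  0.571·ln(0.571/0.315) = 0.33964
  0.048·ln(0.048/0.056) = -0.00740
D(P‖Q) = 0.4723 nats.

0.4723 nats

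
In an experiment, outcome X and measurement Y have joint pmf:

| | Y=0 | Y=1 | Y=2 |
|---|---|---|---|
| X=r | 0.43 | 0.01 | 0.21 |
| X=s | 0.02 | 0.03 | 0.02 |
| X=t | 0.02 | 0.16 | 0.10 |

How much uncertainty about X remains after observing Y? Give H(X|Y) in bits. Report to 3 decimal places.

Chain rule: H(X|Y) = H(X,Y) − H(Y).
Marginals: p(X) = (0.6500, 0.0700, 0.2800), p(Y) = (0.4700, 0.2000, 0.3300).
H(X,Y) = 2.3084 bits; H(Y) = 1.5042 bits.
H(X|Y) = 2.3084 − 1.5042 = 0.804 bits.

0.804 bits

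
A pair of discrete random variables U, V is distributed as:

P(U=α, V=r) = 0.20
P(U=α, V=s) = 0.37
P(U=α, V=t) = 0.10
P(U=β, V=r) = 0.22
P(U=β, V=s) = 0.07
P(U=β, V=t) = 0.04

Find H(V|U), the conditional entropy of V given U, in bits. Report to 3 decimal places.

1.347 bits

Chain rule: H(V|U) = H(U,V) − H(U).
Marginals: p(U) = (0.6700, 0.3300), p(V) = (0.4200, 0.4400, 0.1400).
H(U,V) = 2.2622 bits; H(U) = 0.9149 bits.
H(V|U) = 2.2622 − 0.9149 = 1.347 bits.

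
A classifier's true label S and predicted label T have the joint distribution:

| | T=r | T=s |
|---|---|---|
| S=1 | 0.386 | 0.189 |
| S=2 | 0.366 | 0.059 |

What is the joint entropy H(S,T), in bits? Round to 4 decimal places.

H(S,T) = −Σ p(x,y)·log₂ p(x,y) over all 4 cells.
  cell (1,r): −0.386·log₂0.386 = 0.53010
  cell (1,s): −0.189·log₂0.189 = 0.45427
  cell (2,r): −0.366·log₂0.366 = 0.53073
  cell (2,s): −0.059·log₂0.059 = 0.24091
Sum = 1.7560 bits.

1.7560 bits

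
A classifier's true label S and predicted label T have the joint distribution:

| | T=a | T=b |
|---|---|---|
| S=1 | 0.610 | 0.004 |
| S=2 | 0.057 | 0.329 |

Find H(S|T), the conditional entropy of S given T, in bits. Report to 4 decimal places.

0.3121 bits

Marginals: p(S) = (0.6140, 0.3860), p(T) = (0.6670, 0.3330).
H(S|T) = Σ p(T) · H(S|T=·).
  T=a: p=0.6670, H(S|T=a) = 0.4211
  T=b: p=0.3330, H(S|T=b) = 0.0939
Weighted sum = 0.3121 bits.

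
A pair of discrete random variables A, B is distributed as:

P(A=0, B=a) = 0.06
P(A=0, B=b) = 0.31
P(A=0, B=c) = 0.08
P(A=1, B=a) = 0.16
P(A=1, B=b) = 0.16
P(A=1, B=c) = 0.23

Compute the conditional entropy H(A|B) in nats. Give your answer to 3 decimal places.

Marginals: p(A) = (0.4500, 0.5500), p(B) = (0.2200, 0.4700, 0.3100).
H(A|B) = Σ p(B) · H(A|B=·).
  B=a: p=0.2200, H(A|B=a) = 0.5860
  B=b: p=0.4700, H(A|B=b) = 0.6413
  B=c: p=0.3100, H(A|B=c) = 0.5710
Weighted sum = 0.607 nats.

0.607 nats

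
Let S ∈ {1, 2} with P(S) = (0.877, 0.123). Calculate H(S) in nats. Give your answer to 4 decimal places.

H(S) = −Σ p·ln p.
  −(0.877)·ln(0.877) = 0.11510
  −(0.123)·ln(0.123) = 0.25776
Sum: 0.11510 + 0.25776 = 0.3729 nats.

0.3729 nats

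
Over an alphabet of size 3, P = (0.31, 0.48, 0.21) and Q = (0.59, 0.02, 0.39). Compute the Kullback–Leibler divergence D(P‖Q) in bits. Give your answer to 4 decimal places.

1.7254 bits

D(P‖Q) = Σ p·log₂(p/q).
  0.31·log₂(0.31/0.59) = -0.28782
  0.48·log₂(0.48/0.02) = 2.20078
  0.21·log₂(0.21/0.39) = -0.18755
D(P‖Q) = 1.7254 bits.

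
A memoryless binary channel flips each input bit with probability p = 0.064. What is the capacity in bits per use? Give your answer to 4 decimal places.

0.6569 bits

Binary symmetric channel: C = 1 − h₂(ε) where h₂ is the binary entropy function.
h₂(0.064) = −0.064·log₂0.064 − 0.936·log₂0.936 = 0.3431.
C = 1 − 0.3431 = 0.6569 bits per channel use.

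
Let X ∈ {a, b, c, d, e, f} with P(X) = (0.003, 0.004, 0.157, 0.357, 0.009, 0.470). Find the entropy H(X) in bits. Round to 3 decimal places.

H(X) = −Σ p·log₂ p.
  −(0.003)·log₂(0.003) = 0.0251
  −(0.004)·log₂(0.004) = 0.0319
  −(0.157)·log₂(0.157) = 0.4194
  −(0.357)·log₂(0.357) = 0.5305
  −(0.009)·log₂(0.009) = 0.0612
  −(0.470)·log₂(0.470) = 0.5120
Sum: 0.0251 + 0.0319 + 0.4194 + 0.5305 + 0.0612 + 0.5120 = 1.580 bits.

1.580 bits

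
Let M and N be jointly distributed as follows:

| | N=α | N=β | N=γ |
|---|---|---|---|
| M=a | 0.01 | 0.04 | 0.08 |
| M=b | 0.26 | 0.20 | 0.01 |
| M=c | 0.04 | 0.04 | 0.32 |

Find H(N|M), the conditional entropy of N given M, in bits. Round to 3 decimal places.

1.054 bits

Marginals: p(M) = (0.1300, 0.4700, 0.4000), p(N) = (0.3100, 0.2800, 0.4100).
H(N|M) = Σ p(M) · H(N|M=·).
  M=a: p=0.1300, H(N|M=a) = 1.2389
  M=b: p=0.4700, H(N|M=b) = 1.1152
  M=c: p=0.4000, H(N|M=c) = 0.9219
Weighted sum = 1.054 bits.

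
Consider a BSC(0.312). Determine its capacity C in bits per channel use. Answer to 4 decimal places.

Binary symmetric channel: C = 1 − h₂(ε) where h₂ is the binary entropy function.
h₂(0.312) = −0.312·log₂0.312 − 0.688·log₂0.688 = 0.8955.
C = 1 − 0.8955 = 0.1045 bits per channel use.

0.1045 bits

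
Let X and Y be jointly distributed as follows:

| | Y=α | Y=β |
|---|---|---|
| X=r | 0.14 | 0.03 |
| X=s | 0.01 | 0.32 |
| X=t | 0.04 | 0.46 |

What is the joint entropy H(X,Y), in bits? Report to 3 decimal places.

H(X,Y) = −Σ p(x,y)·log₂ p(x,y) over all 6 cells.
  cell (r,α): −0.14·log₂0.14 = 0.3971
  cell (r,β): −0.03·log₂0.03 = 0.1518
  cell (s,α): −0.01·log₂0.01 = 0.0664
  cell (s,β): −0.32·log₂0.32 = 0.5260
  cell (t,α): −0.04·log₂0.04 = 0.1858
  cell (t,β): −0.46·log₂0.46 = 0.5153
Sum = 1.842 bits.

1.842 bits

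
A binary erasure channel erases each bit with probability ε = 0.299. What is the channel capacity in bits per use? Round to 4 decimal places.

Binary erasure channel: capacity C = 1 − ε.
C = 1 − 0.299 = 0.7010 bits per channel use.

0.7010 bits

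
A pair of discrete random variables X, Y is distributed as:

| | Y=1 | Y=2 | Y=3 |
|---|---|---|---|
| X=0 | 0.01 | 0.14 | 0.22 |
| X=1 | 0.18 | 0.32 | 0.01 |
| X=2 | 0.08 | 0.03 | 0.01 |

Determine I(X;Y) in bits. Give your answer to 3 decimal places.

0.410 bits

Marginals: p(X) = (0.3700, 0.5100, 0.1200), p(Y) = (0.2700, 0.4900, 0.2400).
I(X;Y) = H(X) + H(Y) − H(X,Y).
H(X) = 1.3932, H(Y) = 1.5084, H(X,Y) = 2.4916.
I(X;Y) = 1.3932 + 1.5084 − 2.4916 = 0.410 bits.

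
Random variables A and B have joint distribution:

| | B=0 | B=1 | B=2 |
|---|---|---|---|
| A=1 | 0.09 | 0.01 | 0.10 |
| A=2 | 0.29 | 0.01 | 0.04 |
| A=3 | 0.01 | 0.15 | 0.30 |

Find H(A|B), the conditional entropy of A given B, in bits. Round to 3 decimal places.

Marginals: p(A) = (0.2000, 0.3400, 0.4600), p(B) = (0.3900, 0.1700, 0.4400).
H(A|B) = Σ p(B) · H(A|B=·).
  B=0: p=0.3900, H(A|B=0) = 0.9415
  B=1: p=0.1700, H(A|B=1) = 0.6402
  B=2: p=0.4400, H(A|B=2) = 1.1770
Weighted sum = 0.994 bits.

0.994 bits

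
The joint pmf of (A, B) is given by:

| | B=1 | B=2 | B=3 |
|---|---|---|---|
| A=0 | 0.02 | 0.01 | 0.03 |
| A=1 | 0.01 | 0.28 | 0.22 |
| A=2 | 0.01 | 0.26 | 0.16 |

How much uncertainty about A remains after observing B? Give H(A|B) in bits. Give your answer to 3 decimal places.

1.200 bits

Chain rule: H(A|B) = H(A,B) − H(B).
Marginals: p(A) = (0.0600, 0.5100, 0.4300), p(B) = (0.0400, 0.5500, 0.4100).
H(A,B) = 2.3871 bits; H(B) = 1.1875 bits.
H(A|B) = 2.3871 − 1.1875 = 1.200 bits.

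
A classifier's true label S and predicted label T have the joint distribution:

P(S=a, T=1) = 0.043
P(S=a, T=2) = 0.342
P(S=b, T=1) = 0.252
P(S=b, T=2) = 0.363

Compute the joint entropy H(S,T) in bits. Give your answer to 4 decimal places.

H(S,T) = −Σ p(x,y)·log₂ p(x,y) over all 4 cells.
  cell (a,1): −0.043·log₂0.043 = 0.19520
  cell (a,2): −0.342·log₂0.342 = 0.52939
  cell (b,1): −0.252·log₂0.252 = 0.50110
  cell (b,2): −0.363·log₂0.363 = 0.53069
Sum = 1.7564 bits.

1.7564 bits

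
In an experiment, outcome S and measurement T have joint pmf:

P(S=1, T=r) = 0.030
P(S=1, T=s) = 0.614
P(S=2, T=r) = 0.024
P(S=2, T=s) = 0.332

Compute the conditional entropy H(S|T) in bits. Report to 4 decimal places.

Chain rule: H(S|T) = H(S,T) − H(T).
Marginals: p(S) = (0.6440, 0.3560), p(T) = (0.0540, 0.9460).
H(S,T) = 1.2411 bits; H(T) = 0.3032 bits.
H(S|T) = 1.2411 − 0.3032 = 0.9379 bits.

0.9379 bits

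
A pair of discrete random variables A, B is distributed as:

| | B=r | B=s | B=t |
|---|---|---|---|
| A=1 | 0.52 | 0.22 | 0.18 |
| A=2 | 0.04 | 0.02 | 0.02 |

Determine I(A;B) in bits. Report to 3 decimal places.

0.001 bits

Marginals: p(A) = (0.9200, 0.0800), p(B) = (0.5600, 0.2400, 0.2000).
I(A;B) = H(A) + H(B) − H(A,B).
H(A) = 0.4022, H(B) = 1.4270, H(A,B) = 1.8280.
I(A;B) = 0.4022 + 1.4270 − 1.8280 = 0.001 bits.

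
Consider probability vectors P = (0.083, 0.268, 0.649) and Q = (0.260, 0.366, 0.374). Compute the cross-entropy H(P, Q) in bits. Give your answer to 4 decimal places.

H(P,Q) = −Σ p·log₂ q.
  −0.083·log₂(0.260) = 0.16130
  −0.268·log₂(0.366) = 0.38862
  −0.649·log₂(0.374) = 0.92086
H(P,Q) = 1.4708 bits.

1.4708 bits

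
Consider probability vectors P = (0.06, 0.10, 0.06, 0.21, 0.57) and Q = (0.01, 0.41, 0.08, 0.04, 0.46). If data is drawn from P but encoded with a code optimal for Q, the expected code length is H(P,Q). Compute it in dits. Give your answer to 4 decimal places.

H(P,Q) = −Σ p·log₁₀ q.
  −0.06·log₁₀(0.01) = 0.12000
  −0.10·log₁₀(0.41) = 0.03872
  −0.06·log₁₀(0.08) = 0.06581
  −0.21·log₁₀(0.04) = 0.29357
  −0.57·log₁₀(0.46) = 0.19223
H(P,Q) = 0.7103 dits.

0.7103 dits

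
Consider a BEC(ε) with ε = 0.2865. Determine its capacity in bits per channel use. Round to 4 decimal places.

Binary erasure channel: capacity C = 1 − ε.
C = 1 − 0.2865 = 0.7135 bits per channel use.

0.7135 bits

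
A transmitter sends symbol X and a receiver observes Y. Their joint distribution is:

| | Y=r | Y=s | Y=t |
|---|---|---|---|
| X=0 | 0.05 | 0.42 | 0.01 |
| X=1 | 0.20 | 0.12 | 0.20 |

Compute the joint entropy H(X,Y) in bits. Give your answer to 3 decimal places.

2.104 bits

H(X,Y) = −Σ p(x,y)·log₂ p(x,y) over all 6 cells.
  cell (0,r): −0.05·log₂0.05 = 0.2161
  cell (0,s): −0.42·log₂0.42 = 0.5256
  cell (0,t): −0.01·log₂0.01 = 0.0664
  cell (1,r): −0.20·log₂0.20 = 0.4644
  cell (1,s): −0.12·log₂0.12 = 0.3671
  cell (1,t): −0.20·log₂0.20 = 0.4644
Sum = 2.104 bits.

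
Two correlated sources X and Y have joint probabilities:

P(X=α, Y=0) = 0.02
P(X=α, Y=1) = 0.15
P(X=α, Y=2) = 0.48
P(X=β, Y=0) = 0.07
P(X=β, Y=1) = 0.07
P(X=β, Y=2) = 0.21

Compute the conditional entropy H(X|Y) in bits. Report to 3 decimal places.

Chain rule: H(X|Y) = H(X,Y) − H(Y).
Marginals: p(X) = (0.6500, 0.3500), p(Y) = (0.0900, 0.2200, 0.6900).
H(X,Y) = 2.0416 bits; H(Y) = 1.1626 bits.
H(X|Y) = 2.0416 − 1.1626 = 0.879 bits.

0.879 bits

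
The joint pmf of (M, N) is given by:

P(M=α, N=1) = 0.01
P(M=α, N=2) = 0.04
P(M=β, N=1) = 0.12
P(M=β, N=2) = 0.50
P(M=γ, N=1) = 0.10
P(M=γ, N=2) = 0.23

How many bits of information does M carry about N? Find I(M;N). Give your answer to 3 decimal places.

Marginals: p(M) = (0.0500, 0.6200, 0.3300), p(N) = (0.2300, 0.7700).
I(M;N) = Σ p(x,y)·log₂[p(x,y)/(p(x)p(y))].
  (α,1): 0.01·log₂(0.8696) = -0.0020
  (α,2): 0.04·log₂(1.0390) = 0.0022
  (β,1): 0.12·log₂(0.8415) = -0.0299
  (β,2): 0.50·log₂(1.0473) = 0.0334
  (γ,1): 0.10·log₂(1.3175) = 0.0398
  (γ,2): 0.23·log₂(0.9052) = -0.0331
Sum = 0.010 bits.

0.010 bits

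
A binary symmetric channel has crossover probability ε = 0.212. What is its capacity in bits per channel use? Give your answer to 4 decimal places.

Binary symmetric channel: C = 1 − h₂(ε) where h₂ is the binary entropy function.
h₂(0.212) = −0.212·log₂0.212 − 0.788·log₂0.788 = 0.7453.
C = 1 − 0.7453 = 0.2547 bits per channel use.

0.2547 bits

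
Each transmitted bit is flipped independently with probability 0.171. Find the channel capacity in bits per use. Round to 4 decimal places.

0.3400 bits

Binary symmetric channel: C = 1 − h₂(ε) where h₂ is the binary entropy function.
h₂(0.171) = −0.171·log₂0.171 − 0.829·log₂0.829 = 0.6600.
C = 1 − 0.6600 = 0.3400 bits per channel use.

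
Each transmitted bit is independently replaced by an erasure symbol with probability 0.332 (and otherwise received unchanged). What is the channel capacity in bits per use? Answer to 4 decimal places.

0.6680 bits

Binary erasure channel: capacity C = 1 − ε.
C = 1 − 0.332 = 0.6680 bits per channel use.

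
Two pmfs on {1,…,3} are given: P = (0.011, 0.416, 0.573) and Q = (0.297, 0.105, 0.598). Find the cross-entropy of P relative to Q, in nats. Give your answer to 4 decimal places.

1.2455 nats

H(P,Q) = −Σ p·ln q.
  −0.011·ln(0.297) = 0.01335
  −0.416·ln(0.105) = 0.93758
  −0.573·ln(0.598) = 0.29462
H(P,Q) = 1.2455 nats.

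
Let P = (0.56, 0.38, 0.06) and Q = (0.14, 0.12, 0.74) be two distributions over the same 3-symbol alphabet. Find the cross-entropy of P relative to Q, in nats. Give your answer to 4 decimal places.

1.9248 nats

H(P,Q) = −Σ p·ln q.
  −0.56·ln(0.14) = 1.10102
  −0.38·ln(0.12) = 0.80570
  −0.06·ln(0.74) = 0.01807
H(P,Q) = 1.9248 nats.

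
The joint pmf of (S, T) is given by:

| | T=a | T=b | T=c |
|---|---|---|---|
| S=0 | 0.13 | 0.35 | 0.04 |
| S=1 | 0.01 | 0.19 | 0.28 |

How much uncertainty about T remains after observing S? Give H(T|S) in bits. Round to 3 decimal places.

Marginals: p(S) = (0.5200, 0.4800), p(T) = (0.1400, 0.5400, 0.3200).
H(T|S) = Σ p(S) · H(T|S=·).
  S=0: p=0.5200, H(T|S=0) = 1.1691
  S=1: p=0.4800, H(T|S=1) = 1.0992
Weighted sum = 1.136 bits.

1.136 bits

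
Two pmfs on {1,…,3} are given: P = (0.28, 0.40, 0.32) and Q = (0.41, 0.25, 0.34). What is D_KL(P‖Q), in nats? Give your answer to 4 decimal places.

0.0618 nats

D(P‖Q) = Σ p·ln(p/q).
  0.28·ln(0.28/0.41) = -0.10678
  0.40·ln(0.40/0.25) = 0.18800
  0.32·ln(0.32/0.34) = -0.01940
D(P‖Q) = 0.0618 nats.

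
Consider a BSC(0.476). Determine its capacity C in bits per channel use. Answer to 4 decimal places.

Binary symmetric channel: C = 1 − h₂(ε) where h₂ is the binary entropy function.
h₂(0.476) = −0.476·log₂0.476 − 0.524·log₂0.524 = 0.9983.
C = 1 − 0.9983 = 0.0017 bits per channel use.

0.0017 bits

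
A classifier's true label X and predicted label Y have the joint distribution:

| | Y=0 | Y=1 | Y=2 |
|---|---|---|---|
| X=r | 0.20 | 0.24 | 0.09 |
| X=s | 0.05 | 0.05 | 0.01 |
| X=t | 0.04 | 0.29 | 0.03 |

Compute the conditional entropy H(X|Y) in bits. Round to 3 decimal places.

Chain rule: H(X|Y) = H(X,Y) − H(Y).
Marginals: p(X) = (0.5300, 0.1100, 0.3600), p(Y) = (0.2900, 0.5800, 0.1300).
H(X,Y) = 2.6252 bits; H(Y) = 1.3564 bits.
H(X|Y) = 2.6252 − 1.3564 = 1.269 bits.

1.269 bits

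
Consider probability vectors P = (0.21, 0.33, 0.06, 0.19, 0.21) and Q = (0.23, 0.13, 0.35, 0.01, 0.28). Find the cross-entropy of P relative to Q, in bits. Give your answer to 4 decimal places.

H(P,Q) = −Σ p·log₂ q.
  −0.21·log₂(0.23) = 0.44526
  −0.33·log₂(0.13) = 0.97133
  −0.06·log₂(0.35) = 0.09087
  −0.19·log₂(0.01) = 1.26233
  −0.21·log₂(0.28) = 0.38567
H(P,Q) = 3.1555 bits.

3.1555 bits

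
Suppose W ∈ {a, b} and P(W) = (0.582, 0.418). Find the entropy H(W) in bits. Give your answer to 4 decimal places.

H(W) = −Σ p·log₂ p.
  −(0.582)·log₂(0.582) = 0.45449
  −(0.418)·log₂(0.418) = 0.52602
Sum: 0.45449 + 0.52602 = 0.9805 bits.

0.9805 bits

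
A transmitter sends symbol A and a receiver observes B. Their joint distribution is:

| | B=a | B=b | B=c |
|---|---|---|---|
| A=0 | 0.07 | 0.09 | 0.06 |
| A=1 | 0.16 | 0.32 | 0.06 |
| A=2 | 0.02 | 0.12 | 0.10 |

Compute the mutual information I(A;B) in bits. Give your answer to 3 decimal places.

0.091 bits

Marginals: p(A) = (0.2200, 0.5400, 0.2400), p(B) = (0.2500, 0.5300, 0.2200).
I(A;B) = H(A) + H(B) − H(A,B).
H(A) = 1.4548, H(B) = 1.4660, H(A,B) = 2.8295.
I(A;B) = 1.4548 + 1.4660 − 2.8295 = 0.091 bits.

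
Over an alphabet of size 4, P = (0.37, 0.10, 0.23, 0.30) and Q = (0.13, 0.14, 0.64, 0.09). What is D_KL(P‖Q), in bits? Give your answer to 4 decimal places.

D(P‖Q) = Σ p·log₂(p/q).
  0.37·log₂(0.37/0.13) = 0.55834
  0.10·log₂(0.10/0.14) = -0.04854
  0.23·log₂(0.23/0.64) = -0.33958
  0.30·log₂(0.30/0.09) = 0.52109
D(P‖Q) = 0.6913 bits.

0.6913 bits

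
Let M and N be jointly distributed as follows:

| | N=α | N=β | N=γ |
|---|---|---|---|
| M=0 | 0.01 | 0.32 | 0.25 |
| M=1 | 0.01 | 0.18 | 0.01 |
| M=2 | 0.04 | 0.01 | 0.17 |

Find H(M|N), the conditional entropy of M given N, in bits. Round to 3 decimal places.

1.095 bits

Chain rule: H(M|N) = H(M,N) − H(N).
Marginals: p(M) = (0.5800, 0.2000, 0.2200), p(N) = (0.0600, 0.5100, 0.4300).
H(M,N) = 2.3574 bits; H(N) = 1.2625 bits.
H(M|N) = 2.3574 − 1.2625 = 1.095 bits.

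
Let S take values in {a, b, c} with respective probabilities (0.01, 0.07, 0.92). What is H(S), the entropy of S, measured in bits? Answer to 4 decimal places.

H(S) = −Σ p·log₂ p.
  −(0.01)·log₂(0.01) = 0.06644
  −(0.07)·log₂(0.07) = 0.26856
  −(0.92)·log₂(0.92) = 0.11067
Sum: 0.06644 + 0.26856 + 0.11067 = 0.4457 bits.

0.4457 bits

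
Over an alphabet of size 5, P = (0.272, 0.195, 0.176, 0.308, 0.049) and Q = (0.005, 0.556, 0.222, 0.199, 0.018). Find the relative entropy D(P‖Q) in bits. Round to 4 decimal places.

1.4794 bits

D(P‖Q) = Σ p·log₂(p/q).
  0.272·log₂(0.272/0.005) = 1.56823
  0.195·log₂(0.195/0.556) = -0.29476
  0.176·log₂(0.176/0.222) = -0.05896
  0.308·log₂(0.308/0.199) = 0.19409
  0.049·log₂(0.049/0.018) = 0.07079
D(P‖Q) = 1.4794 bits.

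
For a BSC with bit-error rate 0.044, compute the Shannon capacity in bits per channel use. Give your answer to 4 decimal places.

0.7397 bits

Binary symmetric channel: C = 1 − h₂(ε) where h₂ is the binary entropy function.
h₂(0.044) = −0.044·log₂0.044 − 0.956·log₂0.956 = 0.2603.
C = 1 − 0.2603 = 0.7397 bits per channel use.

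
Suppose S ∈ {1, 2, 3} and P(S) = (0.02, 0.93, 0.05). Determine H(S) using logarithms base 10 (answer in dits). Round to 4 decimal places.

H(S) = −Σ p·log₁₀ p.
  −(0.02)·log₁₀(0.02) = 0.03398
  −(0.93)·log₁₀(0.93) = 0.02931
  −(0.05)·log₁₀(0.05) = 0.06505
Sum: 0.03398 + 0.02931 + 0.06505 = 0.1283 dits.

0.1283 dits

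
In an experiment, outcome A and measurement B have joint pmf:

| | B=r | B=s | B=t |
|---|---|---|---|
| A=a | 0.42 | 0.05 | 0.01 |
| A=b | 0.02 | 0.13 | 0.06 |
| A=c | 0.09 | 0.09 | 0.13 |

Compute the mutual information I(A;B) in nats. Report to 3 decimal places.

Marginals: p(A) = (0.4800, 0.2100, 0.3100), p(B) = (0.5300, 0.2700, 0.2000).
I(A;B) = H(A) + H(B) − H(A,B).
H(A) = 1.0431, H(B) = 1.0119, H(A,B) = 1.7711.
I(A;B) = 1.0431 + 1.0119 − 1.7711 = 0.284 nats.

0.284 nats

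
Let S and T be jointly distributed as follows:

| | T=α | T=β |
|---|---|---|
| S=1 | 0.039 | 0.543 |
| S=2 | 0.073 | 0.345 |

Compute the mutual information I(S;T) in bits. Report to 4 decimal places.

0.0202 bits

Marginals: p(S) = (0.5820, 0.4180), p(T) = (0.1120, 0.8880).
I(S;T) = Σ p(x,y)·log₂[p(x,y)/(p(x)p(y))].
  (1,α): 0.039·log₂(0.5983) = -0.02890
  (1,β): 0.543·log₂(1.0507) = 0.03872
  (2,α): 0.073·log₂(1.5593) = 0.04679
  (2,β): 0.345·log₂(0.9295) = -0.03641
Sum = 0.0202 bits.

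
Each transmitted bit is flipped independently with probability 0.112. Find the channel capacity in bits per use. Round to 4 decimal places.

Binary symmetric channel: C = 1 − h₂(ε) where h₂ is the binary entropy function.
h₂(0.112) = −0.112·log₂0.112 − 0.888·log₂0.888 = 0.5059.
C = 1 − 0.5059 = 0.4941 bits per channel use.

0.4941 bits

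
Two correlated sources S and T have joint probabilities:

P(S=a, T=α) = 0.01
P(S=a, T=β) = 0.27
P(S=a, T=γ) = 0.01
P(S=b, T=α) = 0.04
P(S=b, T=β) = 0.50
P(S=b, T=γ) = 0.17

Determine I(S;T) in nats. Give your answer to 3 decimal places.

0.040 nats

Marginals: p(S) = (0.2900, 0.7100), p(T) = (0.0500, 0.7700, 0.1800).
I(S;T) = Σ p(x,y)·ln[p(x,y)/(p(x)p(y))].
  (a,α): 0.01·ln(0.6897) = -0.0037
  (a,β): 0.27·ln(1.2091) = 0.0513
  (a,γ): 0.01·ln(0.1916) = -0.0165
  (b,α): 0.04·ln(1.1268) = 0.0048
  (b,β): 0.50·ln(0.9146) = -0.0446
  (b,γ): 0.17·ln(1.3302) = 0.0485
Sum = 0.040 nats.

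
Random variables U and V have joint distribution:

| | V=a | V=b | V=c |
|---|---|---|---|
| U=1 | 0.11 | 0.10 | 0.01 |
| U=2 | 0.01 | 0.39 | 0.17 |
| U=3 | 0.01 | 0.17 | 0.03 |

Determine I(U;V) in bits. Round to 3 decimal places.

Marginals: p(U) = (0.2200, 0.5700, 0.2100), p(V) = (0.1300, 0.6600, 0.2100).
I(U;V) = Σ p(x,y)·log₂[p(x,y)/(p(x)p(y))].
  (1,a): 0.11·log₂(3.8462) = 0.2138
  (1,b): 0.10·log₂(0.6887) = -0.0538
  (1,c): 0.01·log₂(0.2165) = -0.0221
  (2,a): 0.01·log₂(0.1350) = -0.0289
  (2,b): 0.39·log₂(1.0367) = 0.0203
  (2,c): 0.17·log₂(1.4202) = 0.0860
  (3,a): 0.01·log₂(0.3663) = -0.0145
  (3,b): 0.17·log₂(1.2266) = 0.0501
  (3,c): 0.03·log₂(0.6803) = -0.0167
Sum = 0.234 bits.

0.234 bits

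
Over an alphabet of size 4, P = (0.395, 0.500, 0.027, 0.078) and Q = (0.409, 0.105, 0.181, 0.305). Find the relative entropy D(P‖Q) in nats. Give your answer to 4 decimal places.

D(P‖Q) = Σ p·ln(p/q).
  0.395·ln(0.395/0.409) = -0.01376
  0.500·ln(0.500/0.105) = 0.78032
  0.027·ln(0.027/0.181) = -0.05137
  0.078·ln(0.078/0.305) = -0.10636
D(P‖Q) = 0.6088 nats.

0.6088 nats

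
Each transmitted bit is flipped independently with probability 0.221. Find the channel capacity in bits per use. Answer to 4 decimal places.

Binary symmetric channel: C = 1 − h₂(ε) where h₂ is the binary entropy function.
h₂(0.221) = −0.221·log₂0.221 − 0.779·log₂0.779 = 0.7620.
C = 1 − 0.7620 = 0.2380 bits per channel use.

0.2380 bits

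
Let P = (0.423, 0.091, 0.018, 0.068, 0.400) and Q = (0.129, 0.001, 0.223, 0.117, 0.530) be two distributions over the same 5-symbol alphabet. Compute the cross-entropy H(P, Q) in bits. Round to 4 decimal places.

2.7725 bits

H(P,Q) = −Σ p·log₂ q.
  −0.423·log₂(0.129) = 1.24978
  −0.091·log₂(0.001) = 0.90689
  −0.018·log₂(0.223) = 0.03897
  −0.068·log₂(0.117) = 0.21049
  −0.400·log₂(0.530) = 0.36637
H(P,Q) = 2.7725 bits.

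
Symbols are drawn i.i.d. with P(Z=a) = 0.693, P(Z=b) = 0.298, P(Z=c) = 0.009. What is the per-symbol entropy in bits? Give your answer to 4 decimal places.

H(Z) = −Σ p·log₂ p.
  −(0.693)·log₂(0.693) = 0.36665
  −(0.298)·log₂(0.298) = 0.52049
  −(0.009)·log₂(0.009) = 0.06116
Sum: 0.36665 + 0.52049 + 0.06116 = 0.9483 bits.

0.9483 bits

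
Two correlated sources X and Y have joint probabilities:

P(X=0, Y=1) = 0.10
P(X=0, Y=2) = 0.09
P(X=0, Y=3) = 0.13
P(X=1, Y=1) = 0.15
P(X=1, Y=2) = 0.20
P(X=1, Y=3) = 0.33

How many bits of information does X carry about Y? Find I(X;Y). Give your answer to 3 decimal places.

0.007 bits

Marginals: p(X) = (0.3200, 0.6800), p(Y) = (0.2500, 0.2900, 0.4600).
I(X;Y) = H(X) + H(Y) − H(X,Y).
H(X) = 0.9044, H(Y) = 1.5332, H(X,Y) = 2.4302.
I(X;Y) = 0.9044 + 1.5332 − 2.4302 = 0.007 bits.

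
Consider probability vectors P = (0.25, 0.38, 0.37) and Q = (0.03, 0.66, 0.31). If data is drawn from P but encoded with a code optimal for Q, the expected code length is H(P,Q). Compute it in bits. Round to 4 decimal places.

2.1177 bits

H(P,Q) = −Σ p·log₂ q.
  −0.25·log₂(0.03) = 1.26472
  −0.38·log₂(0.66) = 0.22780
  −0.37·log₂(0.31) = 0.62517
H(P,Q) = 2.1177 bits.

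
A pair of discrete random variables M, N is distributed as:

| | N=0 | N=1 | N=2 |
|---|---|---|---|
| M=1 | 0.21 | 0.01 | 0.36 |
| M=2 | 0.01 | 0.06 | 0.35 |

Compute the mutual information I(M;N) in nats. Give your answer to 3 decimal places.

0.119 nats

Marginals: p(M) = (0.5800, 0.4200), p(N) = (0.2200, 0.0700, 0.7100).
I(M;N) = Σ p(x,y)·ln[p(x,y)/(p(x)p(y))].
  (1,0): 0.21·ln(1.6458) = 0.1046
  (1,1): 0.01·ln(0.2463) = -0.0140
  (1,2): 0.36·ln(0.8742) = -0.0484
  (2,0): 0.01·ln(0.1082) = -0.0222
  (2,1): 0.06·ln(2.0408) = 0.0428
  (2,2): 0.35·ln(1.1737) = 0.0561
Sum = 0.119 nats.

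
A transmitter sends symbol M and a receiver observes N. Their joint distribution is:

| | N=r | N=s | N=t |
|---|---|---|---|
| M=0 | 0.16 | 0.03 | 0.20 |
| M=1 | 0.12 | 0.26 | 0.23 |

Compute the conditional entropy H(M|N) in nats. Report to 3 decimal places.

0.585 nats

Chain rule: H(M|N) = H(M,N) − H(N).
Marginals: p(M) = (0.3900, 0.6100), p(N) = (0.2800, 0.2900, 0.4300).
H(M,N) = 1.6630 nats; H(N) = 1.0783 nats.
H(M|N) = 1.6630 − 1.0783 = 0.585 nats.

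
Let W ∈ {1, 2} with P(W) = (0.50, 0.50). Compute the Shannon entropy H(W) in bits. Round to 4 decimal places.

1.0000 bits

H(W) = −Σ p·log₂ p.
  −(0.50)·log₂(0.50) = 0.50000
  −(0.50)·log₂(0.50) = 0.50000
Sum: 0.50000 + 0.50000 = 1.0000 bits.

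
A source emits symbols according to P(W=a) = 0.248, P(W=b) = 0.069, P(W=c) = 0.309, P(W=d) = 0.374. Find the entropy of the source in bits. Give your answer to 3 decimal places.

1.819 bits

H(W) = −Σ p·log₂ p.
  −(0.248)·log₂(0.248) = 0.4989
  −(0.069)·log₂(0.069) = 0.2662
  −(0.309)·log₂(0.309) = 0.5235
  −(0.374)·log₂(0.374) = 0.5307
Sum: 0.4989 + 0.2662 + 0.5235 + 0.5307 = 1.819 bits.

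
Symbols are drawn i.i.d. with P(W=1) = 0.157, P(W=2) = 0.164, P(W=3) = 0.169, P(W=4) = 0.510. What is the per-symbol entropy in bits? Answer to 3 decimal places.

H(W) = −Σ p·log₂ p.
  −(0.157)·log₂(0.157) = 0.4194
  −(0.164)·log₂(0.164) = 0.4278
  −(0.169)·log₂(0.169) = 0.4335
  −(0.510)·log₂(0.510) = 0.4954
Sum: 0.4194 + 0.4278 + 0.4335 + 0.4954 = 1.776 bits.

1.776 bits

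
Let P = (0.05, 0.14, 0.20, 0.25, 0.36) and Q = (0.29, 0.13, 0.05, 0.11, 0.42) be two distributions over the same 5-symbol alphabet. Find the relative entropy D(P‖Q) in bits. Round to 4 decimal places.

D(P‖Q) = Σ p·log₂(p/q).
  0.05·log₂(0.05/0.29) = -0.12680
  0.14·log₂(0.14/0.13) = 0.01497
  0.20·log₂(0.20/0.05) = 0.40000
  0.25·log₂(0.25/0.11) = 0.29611
  0.36·log₂(0.36/0.42) = -0.08006
D(P‖Q) = 0.5042 bits.

0.5042 bits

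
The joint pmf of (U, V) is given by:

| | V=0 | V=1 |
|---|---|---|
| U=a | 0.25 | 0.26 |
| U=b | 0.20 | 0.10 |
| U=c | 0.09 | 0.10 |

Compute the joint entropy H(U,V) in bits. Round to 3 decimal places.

H(U,V) = −Σ p(x,y)·log₂ p(x,y) over all 6 cells.
  cell (a,0): −0.25·log₂0.25 = 0.5000
  cell (a,1): −0.26·log₂0.26 = 0.5053
  cell (b,0): −0.20·log₂0.20 = 0.4644
  cell (b,1): −0.10·log₂0.10 = 0.3322
  cell (c,0): −0.09·log₂0.09 = 0.3127
  cell (c,1): −0.10·log₂0.10 = 0.3322
Sum = 2.447 bits.

2.447 bits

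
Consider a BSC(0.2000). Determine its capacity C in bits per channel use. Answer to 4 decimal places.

Binary symmetric channel: C = 1 − h₂(ε) where h₂ is the binary entropy function.
h₂(0.2000) = −0.2000·log₂0.2000 − 0.8000·log₂0.8000 = 0.7219.
C = 1 − 0.7219 = 0.2781 bits per channel use.

0.2781 bits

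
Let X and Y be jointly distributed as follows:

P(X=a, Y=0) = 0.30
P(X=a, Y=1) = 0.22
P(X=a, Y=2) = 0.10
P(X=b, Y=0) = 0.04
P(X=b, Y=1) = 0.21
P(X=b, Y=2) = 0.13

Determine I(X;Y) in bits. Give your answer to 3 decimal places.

Marginals: p(X) = (0.6200, 0.3800), p(Y) = (0.3400, 0.4300, 0.2300).
I(X;Y) = Σ p(x,y)·log₂[p(x,y)/(p(x)p(y))].
  (a,0): 0.30·log₂(1.4231) = 0.1527
  (a,1): 0.22·log₂(0.8252) = -0.0610
  (a,2): 0.10·log₂(0.7013) = -0.0512
  (b,0): 0.04·log₂(0.3096) = -0.0677
  (b,1): 0.21·log₂(1.2852) = 0.0760
  (b,2): 0.13·log₂(1.4874) = 0.0745
Sum = 0.123 bits.

0.123 bits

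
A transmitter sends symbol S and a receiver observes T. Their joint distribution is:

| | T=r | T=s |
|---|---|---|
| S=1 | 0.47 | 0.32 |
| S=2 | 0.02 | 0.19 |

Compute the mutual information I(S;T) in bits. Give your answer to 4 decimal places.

Marginals: p(S) = (0.7900, 0.2100), p(T) = (0.4900, 0.5100).
I(S;T) = Σ p(x,y)·log₂[p(x,y)/(p(x)p(y))].
  (1,r): 0.47·log₂(1.2142) = 0.13158
  (1,s): 0.32·log₂(0.7942) = -0.10635
  (2,r): 0.02·log₂(0.1944) = -0.04726
  (2,s): 0.19·log₂(1.7740) = 0.15714
Sum = 0.1351 bits.

0.1351 bits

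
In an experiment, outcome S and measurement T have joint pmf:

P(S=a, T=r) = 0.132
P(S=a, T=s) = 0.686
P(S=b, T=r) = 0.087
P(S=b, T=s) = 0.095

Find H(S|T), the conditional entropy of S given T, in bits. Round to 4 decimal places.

0.6294 bits

Marginals: p(S) = (0.8180, 0.1820), p(T) = (0.2190, 0.7810).
H(S|T) = Σ p(T) · H(S|T=·).
  T=r: p=0.2190, H(S|T=r) = 0.9693
  T=s: p=0.7810, H(S|T=s) = 0.5341
Weighted sum = 0.6294 bits.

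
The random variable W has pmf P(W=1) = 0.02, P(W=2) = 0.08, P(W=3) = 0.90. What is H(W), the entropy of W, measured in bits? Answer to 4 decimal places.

0.5412 bits

H(W) = −Σ p·log₂ p.
  −(0.02)·log₂(0.02) = 0.11288
  −(0.08)·log₂(0.08) = 0.29151
  −(0.90)·log₂(0.90) = 0.13680
Sum: 0.11288 + 0.29151 + 0.13680 = 0.5412 bits.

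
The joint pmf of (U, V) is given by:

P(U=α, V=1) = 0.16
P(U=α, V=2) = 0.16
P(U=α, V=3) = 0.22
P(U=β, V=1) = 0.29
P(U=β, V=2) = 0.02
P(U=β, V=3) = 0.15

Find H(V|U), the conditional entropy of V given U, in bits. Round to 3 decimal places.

Chain rule: H(V|U) = H(U,V) − H(U).
Marginals: p(U) = (0.5400, 0.4600), p(V) = (0.4500, 0.1800, 0.3700).
H(U,V) = 2.3679 bits; H(U) = 0.9954 bits.
H(V|U) = 2.3679 − 0.9954 = 1.373 bits.

1.373 bits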